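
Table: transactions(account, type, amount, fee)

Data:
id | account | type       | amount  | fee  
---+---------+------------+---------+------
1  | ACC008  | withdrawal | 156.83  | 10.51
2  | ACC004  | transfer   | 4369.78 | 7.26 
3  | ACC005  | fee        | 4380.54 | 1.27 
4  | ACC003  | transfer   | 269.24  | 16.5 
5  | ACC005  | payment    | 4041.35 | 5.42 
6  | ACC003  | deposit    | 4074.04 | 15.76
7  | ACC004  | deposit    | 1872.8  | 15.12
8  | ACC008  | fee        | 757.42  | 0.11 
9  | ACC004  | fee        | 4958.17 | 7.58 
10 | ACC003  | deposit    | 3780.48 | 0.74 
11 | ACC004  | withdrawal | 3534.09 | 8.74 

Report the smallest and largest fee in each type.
SELECT type, MIN(fee), MAX(fee)
FROM transactions
GROUP BY type

Result:
  deposit: min=0.74, max=15.76
  fee: min=0.11, max=7.58
  payment: min=5.42, max=5.42
  transfer: min=7.26, max=16.50
  withdrawal: min=8.74, max=10.51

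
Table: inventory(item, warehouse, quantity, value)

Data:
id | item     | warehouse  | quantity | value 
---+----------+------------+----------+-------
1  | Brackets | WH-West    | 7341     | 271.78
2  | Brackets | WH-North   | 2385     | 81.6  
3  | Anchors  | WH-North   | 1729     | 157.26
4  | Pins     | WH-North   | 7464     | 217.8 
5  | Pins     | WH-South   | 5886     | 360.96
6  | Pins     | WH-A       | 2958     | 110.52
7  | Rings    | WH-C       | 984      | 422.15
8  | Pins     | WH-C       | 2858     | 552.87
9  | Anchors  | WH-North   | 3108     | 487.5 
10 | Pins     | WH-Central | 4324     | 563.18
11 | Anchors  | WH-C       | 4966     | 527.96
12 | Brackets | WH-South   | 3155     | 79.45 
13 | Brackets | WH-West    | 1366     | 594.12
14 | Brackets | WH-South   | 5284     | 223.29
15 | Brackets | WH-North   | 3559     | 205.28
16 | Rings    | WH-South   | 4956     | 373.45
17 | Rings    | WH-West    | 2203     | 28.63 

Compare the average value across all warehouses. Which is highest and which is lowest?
SELECT warehouse, AVG(value)
FROM inventory
GROUP BY warehouse
ORDER BY AVG(value)

All groups:
  WH-A: 110.52
  WH-North: 229.89
  WH-South: 259.29
  WH-West: 298.18
  WH-C: 500.99
  WH-Central: 563.18

Highest: WH-Central (563.18)
Lowest: WH-A (110.52)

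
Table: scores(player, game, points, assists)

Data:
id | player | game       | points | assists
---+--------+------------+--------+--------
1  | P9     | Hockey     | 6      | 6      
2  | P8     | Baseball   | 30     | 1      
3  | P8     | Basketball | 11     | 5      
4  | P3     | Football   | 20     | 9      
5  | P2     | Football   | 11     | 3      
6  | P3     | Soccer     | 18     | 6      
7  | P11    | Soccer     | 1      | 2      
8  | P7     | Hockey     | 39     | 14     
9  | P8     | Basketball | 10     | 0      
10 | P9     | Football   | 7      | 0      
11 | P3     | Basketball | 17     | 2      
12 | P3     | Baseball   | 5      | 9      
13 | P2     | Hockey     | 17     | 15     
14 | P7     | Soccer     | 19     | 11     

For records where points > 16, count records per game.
SELECT game, COUNT(*)
FROM scores
WHERE points > 16
GROUP BY game

Note: WHERE filters rows before grouping.

Result:
  Baseball: 1
  Basketball: 1
  Football: 1
  Hockey: 2
  Soccer: 2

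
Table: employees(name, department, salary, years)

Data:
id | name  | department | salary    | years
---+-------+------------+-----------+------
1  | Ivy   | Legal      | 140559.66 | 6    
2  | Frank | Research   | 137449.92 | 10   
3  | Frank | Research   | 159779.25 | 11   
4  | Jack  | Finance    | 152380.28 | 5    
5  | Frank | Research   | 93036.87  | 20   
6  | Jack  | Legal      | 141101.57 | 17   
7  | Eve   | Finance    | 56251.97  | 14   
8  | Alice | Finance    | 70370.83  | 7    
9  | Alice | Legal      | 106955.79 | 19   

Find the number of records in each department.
SELECT department, COUNT(*) as count
FROM employees
GROUP BY department

Result:
  Finance: 3
  Legal: 3
  Research: 3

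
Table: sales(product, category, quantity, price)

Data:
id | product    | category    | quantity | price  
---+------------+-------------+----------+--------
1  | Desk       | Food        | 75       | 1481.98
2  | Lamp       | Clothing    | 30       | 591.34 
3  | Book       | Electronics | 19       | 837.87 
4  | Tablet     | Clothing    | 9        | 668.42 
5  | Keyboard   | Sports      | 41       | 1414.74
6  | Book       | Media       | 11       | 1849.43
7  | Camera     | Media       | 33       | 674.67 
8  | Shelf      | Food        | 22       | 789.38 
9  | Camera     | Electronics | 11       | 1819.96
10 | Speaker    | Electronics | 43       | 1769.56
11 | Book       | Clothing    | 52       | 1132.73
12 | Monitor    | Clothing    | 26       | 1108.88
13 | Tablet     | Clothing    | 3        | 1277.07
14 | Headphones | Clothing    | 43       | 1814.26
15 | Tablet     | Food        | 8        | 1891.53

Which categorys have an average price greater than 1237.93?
SELECT category, AVG(price)
FROM sales
GROUP BY category
HAVING AVG(price) > 1237.93

Result:
  Electronics: avg=1475.80
  Food: avg=1387.63
  Media: avg=1262.05
  Sports: avg=1414.74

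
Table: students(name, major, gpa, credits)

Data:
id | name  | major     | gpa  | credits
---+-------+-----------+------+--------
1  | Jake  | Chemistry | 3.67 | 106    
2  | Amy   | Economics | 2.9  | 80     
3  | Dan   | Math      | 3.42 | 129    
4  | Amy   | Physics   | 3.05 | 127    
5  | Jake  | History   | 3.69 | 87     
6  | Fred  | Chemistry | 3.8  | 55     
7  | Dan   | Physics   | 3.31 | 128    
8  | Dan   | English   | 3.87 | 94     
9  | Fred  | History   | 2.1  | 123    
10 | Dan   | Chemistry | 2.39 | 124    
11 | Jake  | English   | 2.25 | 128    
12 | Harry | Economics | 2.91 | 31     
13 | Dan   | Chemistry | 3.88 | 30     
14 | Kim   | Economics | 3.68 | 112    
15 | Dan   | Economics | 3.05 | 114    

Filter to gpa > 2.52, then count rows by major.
SELECT major, COUNT(*)
FROM students
WHERE gpa > 2.52
GROUP BY major

Note: WHERE filters rows before grouping.

Result:
  Chemistry: 3
  Economics: 4
  English: 1
  History: 1
  Math: 1
  Physics: 2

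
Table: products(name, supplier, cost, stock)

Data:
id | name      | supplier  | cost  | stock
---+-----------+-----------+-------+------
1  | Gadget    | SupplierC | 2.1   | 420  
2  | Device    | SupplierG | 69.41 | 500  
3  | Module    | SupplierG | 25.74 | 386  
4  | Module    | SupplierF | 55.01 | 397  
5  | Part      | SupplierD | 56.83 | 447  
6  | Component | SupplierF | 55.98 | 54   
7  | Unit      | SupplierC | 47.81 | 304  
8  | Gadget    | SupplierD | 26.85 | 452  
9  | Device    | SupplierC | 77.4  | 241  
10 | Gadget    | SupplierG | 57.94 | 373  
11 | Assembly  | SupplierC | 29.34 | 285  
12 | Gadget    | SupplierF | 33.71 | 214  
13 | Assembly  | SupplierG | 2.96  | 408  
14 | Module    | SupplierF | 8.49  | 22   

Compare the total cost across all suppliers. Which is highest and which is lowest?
SELECT supplier, SUM(cost)
FROM products
GROUP BY supplier
ORDER BY SUM(cost)

All groups:
  SupplierD: 83.68
  SupplierF: 153.19
  SupplierG: 156.05
  SupplierC: 156.65

Highest: SupplierC (156.65)
Lowest: SupplierD (83.68)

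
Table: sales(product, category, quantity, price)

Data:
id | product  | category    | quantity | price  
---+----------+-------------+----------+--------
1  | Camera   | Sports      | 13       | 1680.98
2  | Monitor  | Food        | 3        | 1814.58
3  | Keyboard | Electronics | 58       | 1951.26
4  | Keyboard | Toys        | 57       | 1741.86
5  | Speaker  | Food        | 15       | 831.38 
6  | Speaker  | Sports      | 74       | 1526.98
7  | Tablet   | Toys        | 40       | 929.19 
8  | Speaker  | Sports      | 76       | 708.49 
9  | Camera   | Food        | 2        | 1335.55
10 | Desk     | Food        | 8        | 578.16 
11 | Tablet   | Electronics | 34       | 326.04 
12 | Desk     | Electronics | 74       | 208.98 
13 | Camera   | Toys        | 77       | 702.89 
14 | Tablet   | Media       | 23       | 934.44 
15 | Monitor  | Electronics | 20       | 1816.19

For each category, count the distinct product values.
SELECT category, COUNT(DISTINCT product)
FROM sales
GROUP BY category

Result:
  Electronics: 4 distinct
  Food: 4 distinct
  Media: 1 distinct
  Sports: 2 distinct
  Toys: 3 distinct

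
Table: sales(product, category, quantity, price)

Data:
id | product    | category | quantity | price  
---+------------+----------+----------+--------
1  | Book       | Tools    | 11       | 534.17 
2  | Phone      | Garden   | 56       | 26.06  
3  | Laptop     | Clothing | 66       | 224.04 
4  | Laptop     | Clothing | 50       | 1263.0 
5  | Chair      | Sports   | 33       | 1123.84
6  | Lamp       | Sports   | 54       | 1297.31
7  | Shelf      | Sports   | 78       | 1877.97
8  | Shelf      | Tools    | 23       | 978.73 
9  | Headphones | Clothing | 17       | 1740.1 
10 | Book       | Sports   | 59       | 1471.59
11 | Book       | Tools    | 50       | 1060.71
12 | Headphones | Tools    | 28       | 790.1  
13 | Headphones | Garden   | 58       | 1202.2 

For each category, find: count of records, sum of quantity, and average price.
SELECT category,
       COUNT(*) as cnt,
       SUM(quantity) as total_quantity,
       AVG(price) as avg_price
FROM sales
GROUP BY category

Result:
  Clothing: 3 records, 133 total quantity, 1075.71 avg price
  Garden: 2 records, 114 total quantity, 614.13 avg price
  Sports: 4 records, 224 total quantity, 1442.68 avg price
  Tools: 4 records, 112 total quantity, 840.93 avg price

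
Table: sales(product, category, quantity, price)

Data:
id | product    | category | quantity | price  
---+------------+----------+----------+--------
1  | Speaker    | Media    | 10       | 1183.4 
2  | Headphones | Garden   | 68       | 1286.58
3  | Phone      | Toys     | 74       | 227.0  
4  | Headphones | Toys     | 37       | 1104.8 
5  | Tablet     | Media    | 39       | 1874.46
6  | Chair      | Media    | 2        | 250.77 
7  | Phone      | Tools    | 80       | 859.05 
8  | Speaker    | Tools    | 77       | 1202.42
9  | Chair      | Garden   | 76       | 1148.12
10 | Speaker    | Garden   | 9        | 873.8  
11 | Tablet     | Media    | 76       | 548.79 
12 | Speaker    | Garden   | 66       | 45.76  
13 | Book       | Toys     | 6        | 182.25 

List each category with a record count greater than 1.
SELECT category, COUNT(*) as cnt
FROM sales
GROUP BY category
HAVING COUNT(*) > 1

Result:
  Garden: 4
  Media: 4
  Tools: 2
  Toys: 3

Note: HAVING filters groups after aggregation, WHERE filters rows before.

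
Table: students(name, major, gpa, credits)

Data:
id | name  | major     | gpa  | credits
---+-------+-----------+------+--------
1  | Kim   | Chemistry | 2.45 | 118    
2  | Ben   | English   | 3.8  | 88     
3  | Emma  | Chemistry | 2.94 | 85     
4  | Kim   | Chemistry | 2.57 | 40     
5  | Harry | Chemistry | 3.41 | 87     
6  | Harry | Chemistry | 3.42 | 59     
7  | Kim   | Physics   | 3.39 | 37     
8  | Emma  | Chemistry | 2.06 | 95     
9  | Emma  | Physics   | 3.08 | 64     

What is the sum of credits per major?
SELECT major, SUM(credits) as result
FROM students
GROUP BY major

Result:
  Chemistry: 484
  English: 88
  Physics: 101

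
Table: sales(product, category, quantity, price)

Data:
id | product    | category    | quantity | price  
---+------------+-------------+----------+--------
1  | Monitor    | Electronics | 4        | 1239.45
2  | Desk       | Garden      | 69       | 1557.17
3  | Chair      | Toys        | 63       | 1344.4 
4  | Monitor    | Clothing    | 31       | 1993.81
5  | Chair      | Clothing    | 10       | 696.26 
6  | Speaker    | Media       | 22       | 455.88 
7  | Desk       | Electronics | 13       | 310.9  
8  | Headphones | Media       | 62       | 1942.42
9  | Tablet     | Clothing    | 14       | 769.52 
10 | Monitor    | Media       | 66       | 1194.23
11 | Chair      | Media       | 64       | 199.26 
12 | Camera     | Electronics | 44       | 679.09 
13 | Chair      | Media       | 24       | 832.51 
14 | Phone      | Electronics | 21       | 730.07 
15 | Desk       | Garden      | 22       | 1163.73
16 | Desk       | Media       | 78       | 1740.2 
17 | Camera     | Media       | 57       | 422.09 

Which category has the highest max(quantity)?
SELECT category, MAX(quantity) as val
FROM sales
GROUP BY category
ORDER BY val DESC
LIMIT 1

Result: Media with max(quantity) = 78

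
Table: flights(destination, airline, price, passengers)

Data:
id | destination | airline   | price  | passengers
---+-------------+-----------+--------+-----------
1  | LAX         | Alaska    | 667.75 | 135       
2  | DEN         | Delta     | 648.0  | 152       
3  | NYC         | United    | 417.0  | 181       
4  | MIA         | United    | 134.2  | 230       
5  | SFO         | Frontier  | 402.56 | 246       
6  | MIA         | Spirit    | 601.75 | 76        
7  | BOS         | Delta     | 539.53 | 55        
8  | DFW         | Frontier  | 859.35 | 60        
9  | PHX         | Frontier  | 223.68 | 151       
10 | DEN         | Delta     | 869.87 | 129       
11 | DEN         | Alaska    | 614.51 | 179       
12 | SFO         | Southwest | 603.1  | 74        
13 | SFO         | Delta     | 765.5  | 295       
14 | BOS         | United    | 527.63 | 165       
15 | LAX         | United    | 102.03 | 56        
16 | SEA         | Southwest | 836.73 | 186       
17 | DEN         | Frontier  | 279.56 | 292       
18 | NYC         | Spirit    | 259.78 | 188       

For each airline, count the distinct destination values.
SELECT airline, COUNT(DISTINCT destination)
FROM flights
GROUP BY airline

Result:
  Alaska: 2 distinct
  Delta: 3 distinct
  Frontier: 4 distinct
  Southwest: 2 distinct
  Spirit: 2 distinct
  United: 4 distinct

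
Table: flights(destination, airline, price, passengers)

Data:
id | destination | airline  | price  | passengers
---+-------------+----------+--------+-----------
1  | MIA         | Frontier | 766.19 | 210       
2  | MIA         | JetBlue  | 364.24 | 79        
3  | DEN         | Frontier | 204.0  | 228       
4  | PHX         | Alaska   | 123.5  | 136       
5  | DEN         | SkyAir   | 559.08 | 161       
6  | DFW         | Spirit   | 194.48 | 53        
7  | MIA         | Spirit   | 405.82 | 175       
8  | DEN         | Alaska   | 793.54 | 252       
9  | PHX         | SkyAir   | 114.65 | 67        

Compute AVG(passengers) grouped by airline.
SELECT airline, AVG(passengers) as result
FROM flights
GROUP BY airline

Result:
  Alaska: 194.00
  Frontier: 219.00
  JetBlue: 79.00
  SkyAir: 114.00
  Spirit: 114.00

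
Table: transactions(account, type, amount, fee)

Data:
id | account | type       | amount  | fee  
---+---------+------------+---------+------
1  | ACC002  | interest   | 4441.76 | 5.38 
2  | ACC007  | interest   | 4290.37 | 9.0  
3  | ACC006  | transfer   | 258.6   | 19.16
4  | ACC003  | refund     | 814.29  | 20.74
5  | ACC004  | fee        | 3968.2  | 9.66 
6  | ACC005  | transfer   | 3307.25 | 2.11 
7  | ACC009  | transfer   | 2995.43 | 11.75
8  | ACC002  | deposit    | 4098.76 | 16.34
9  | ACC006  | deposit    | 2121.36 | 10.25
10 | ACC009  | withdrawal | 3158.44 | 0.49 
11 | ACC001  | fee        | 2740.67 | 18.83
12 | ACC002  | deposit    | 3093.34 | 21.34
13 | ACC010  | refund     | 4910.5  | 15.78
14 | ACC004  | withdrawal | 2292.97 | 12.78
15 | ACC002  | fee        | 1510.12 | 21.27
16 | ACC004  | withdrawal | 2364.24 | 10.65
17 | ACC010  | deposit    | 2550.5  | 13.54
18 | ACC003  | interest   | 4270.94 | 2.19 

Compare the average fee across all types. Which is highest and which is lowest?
SELECT type, AVG(fee)
FROM transactions
GROUP BY type
ORDER BY AVG(fee)

All groups:
  interest: 5.52
  withdrawal: 7.97
  transfer: 11.01
  deposit: 15.37
  fee: 16.59
  refund: 18.26

Highest: refund (18.26)
Lowest: interest (5.52)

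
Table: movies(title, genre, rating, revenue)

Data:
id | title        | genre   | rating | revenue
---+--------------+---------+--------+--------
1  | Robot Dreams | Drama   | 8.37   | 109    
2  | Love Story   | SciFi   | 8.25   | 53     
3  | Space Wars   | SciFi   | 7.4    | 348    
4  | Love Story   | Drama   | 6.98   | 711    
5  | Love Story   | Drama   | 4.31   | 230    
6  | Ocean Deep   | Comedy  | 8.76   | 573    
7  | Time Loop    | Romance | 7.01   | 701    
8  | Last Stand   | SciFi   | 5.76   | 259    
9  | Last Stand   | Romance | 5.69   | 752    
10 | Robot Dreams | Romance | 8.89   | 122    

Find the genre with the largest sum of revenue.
SELECT genre, SUM(revenue) as val
FROM movies
GROUP BY genre
ORDER BY val DESC
LIMIT 1

Result: Romance with sum(revenue) = 1575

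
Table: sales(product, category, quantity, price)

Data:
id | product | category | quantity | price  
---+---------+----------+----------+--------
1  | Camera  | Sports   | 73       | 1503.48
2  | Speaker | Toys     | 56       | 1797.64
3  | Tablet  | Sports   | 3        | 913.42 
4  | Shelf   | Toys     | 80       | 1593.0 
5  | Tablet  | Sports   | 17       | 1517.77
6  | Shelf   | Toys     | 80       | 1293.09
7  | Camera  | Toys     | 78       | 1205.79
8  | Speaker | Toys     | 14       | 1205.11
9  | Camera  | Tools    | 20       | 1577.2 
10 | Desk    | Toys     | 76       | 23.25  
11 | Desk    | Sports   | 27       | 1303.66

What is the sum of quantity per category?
SELECT category, SUM(quantity) as result
FROM sales
GROUP BY category

Result:
  Sports: 120
  Tools: 20
  Toys: 384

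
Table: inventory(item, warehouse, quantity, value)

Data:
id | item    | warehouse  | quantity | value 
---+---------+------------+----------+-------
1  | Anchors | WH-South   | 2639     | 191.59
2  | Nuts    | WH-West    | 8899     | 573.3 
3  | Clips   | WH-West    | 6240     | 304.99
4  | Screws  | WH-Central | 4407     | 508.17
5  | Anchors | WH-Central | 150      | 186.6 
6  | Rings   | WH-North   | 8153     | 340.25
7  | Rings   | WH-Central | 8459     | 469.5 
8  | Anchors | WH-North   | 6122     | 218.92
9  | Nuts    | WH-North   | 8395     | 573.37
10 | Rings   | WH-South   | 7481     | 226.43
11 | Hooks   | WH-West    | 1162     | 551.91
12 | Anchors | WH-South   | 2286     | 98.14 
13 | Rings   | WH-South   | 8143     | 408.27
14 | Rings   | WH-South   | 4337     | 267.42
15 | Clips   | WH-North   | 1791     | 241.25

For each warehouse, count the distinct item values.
SELECT warehouse, COUNT(DISTINCT item)
FROM inventory
GROUP BY warehouse

Result:
  WH-Central: 3 distinct
  WH-North: 4 distinct
  WH-South: 2 distinct
  WH-West: 3 distinct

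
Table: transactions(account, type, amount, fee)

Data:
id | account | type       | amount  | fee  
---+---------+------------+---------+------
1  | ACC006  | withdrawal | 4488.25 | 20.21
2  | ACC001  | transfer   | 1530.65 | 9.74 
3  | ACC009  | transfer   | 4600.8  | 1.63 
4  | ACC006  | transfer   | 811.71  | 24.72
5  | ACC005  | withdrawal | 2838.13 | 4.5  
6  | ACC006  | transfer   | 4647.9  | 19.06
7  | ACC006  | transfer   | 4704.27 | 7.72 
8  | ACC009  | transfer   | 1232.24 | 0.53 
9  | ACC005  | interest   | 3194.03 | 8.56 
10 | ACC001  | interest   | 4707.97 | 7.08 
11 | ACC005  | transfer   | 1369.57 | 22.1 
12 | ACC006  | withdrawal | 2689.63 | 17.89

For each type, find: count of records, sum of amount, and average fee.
SELECT type,
       COUNT(*) as cnt,
       SUM(amount) as total_amount,
       AVG(fee) as avg_fee
FROM transactions
GROUP BY type

Result:
  interest: 2 records, 7902.00 total amount, 7.82 avg fee
  transfer: 7 records, 18897.14 total amount, 12.21 avg fee
  withdrawal: 3 records, 10016.01 total amount, 14.20 avg fee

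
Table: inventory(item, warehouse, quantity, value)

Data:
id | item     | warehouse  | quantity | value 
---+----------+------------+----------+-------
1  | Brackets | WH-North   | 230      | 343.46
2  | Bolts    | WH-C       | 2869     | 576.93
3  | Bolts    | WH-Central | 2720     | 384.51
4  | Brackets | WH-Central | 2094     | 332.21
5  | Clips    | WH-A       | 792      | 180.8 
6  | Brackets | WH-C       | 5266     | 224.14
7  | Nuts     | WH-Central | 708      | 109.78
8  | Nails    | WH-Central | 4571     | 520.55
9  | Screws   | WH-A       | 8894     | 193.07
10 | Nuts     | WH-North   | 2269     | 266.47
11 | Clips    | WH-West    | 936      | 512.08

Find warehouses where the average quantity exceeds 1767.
SELECT warehouse, AVG(quantity)
FROM inventory
GROUP BY warehouse
HAVING AVG(quantity) > 1767

Result:
  WH-A: avg=4843.00
  WH-C: avg=4067.50
  WH-Central: avg=2523.25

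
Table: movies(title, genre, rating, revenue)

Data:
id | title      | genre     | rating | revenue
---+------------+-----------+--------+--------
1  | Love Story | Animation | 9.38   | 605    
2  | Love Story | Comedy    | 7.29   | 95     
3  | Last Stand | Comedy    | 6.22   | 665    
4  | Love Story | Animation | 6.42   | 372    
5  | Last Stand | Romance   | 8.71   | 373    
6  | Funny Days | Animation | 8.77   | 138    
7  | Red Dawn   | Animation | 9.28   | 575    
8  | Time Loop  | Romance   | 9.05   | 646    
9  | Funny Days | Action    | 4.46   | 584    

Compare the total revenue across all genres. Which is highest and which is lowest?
SELECT genre, SUM(revenue)
FROM movies
GROUP BY genre
ORDER BY SUM(revenue)

All groups:
  Action: 584
  Comedy: 760
  Romance: 1019
  Animation: 1690

Highest: Animation (1690)
Lowest: Action (584)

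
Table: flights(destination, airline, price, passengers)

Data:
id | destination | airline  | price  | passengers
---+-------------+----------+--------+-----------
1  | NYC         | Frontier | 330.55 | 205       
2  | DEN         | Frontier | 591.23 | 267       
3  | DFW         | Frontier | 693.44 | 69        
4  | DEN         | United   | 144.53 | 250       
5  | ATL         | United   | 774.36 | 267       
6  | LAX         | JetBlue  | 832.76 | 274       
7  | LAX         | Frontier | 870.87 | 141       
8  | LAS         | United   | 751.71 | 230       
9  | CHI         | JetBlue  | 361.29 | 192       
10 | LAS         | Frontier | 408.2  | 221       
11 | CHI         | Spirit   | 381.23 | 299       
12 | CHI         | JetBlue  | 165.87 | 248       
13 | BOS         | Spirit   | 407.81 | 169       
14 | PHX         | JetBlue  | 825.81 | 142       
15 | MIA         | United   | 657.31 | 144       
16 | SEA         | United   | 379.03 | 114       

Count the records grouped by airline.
SELECT airline, COUNT(*) as count
FROM flights
GROUP BY airline

Result:
  Frontier: 5
  JetBlue: 4
  Spirit: 2
  United: 5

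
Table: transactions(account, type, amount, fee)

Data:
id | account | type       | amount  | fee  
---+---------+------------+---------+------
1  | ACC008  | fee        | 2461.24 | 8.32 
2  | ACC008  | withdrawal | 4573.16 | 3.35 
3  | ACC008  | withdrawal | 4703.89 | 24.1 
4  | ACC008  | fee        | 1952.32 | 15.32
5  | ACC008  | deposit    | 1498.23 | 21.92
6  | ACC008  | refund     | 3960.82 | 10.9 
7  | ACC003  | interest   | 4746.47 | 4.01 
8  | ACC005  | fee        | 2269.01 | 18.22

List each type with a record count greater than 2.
SELECT type, COUNT(*) as cnt
FROM transactions
GROUP BY type
HAVING COUNT(*) > 2

Result:
  fee: 3

Note: HAVING filters groups after aggregation, WHERE filters rows before.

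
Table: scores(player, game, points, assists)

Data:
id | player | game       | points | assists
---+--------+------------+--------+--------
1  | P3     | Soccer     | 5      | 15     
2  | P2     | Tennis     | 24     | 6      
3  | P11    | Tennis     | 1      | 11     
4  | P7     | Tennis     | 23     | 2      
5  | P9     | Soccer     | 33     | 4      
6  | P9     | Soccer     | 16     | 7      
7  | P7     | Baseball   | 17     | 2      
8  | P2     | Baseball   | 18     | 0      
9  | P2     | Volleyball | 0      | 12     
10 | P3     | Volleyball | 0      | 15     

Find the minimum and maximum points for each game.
SELECT game, MIN(points), MAX(points)
FROM scores
GROUP BY game

Result:
  Baseball: min=17, max=18
  Soccer: min=5, max=33
  Tennis: min=1, max=24
  Volleyball: min=0, max=0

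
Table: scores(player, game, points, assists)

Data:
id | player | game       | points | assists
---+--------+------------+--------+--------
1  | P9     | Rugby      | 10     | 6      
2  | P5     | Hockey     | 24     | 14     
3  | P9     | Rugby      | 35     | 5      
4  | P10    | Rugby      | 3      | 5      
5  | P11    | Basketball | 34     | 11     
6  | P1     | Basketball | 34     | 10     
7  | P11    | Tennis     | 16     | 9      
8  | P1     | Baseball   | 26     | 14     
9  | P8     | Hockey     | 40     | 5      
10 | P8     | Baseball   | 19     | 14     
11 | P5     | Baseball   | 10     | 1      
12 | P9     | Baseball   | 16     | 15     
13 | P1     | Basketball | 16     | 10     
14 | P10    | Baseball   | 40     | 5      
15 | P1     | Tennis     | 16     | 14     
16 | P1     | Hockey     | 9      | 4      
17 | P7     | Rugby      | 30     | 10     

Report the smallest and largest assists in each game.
SELECT game, MIN(assists), MAX(assists)
FROM scores
GROUP BY game

Result:
  Baseball: min=1, max=15
  Basketball: min=10, max=11
  Hockey: min=4, max=14
  Rugby: min=5, max=10
  Tennis: min=9, max=14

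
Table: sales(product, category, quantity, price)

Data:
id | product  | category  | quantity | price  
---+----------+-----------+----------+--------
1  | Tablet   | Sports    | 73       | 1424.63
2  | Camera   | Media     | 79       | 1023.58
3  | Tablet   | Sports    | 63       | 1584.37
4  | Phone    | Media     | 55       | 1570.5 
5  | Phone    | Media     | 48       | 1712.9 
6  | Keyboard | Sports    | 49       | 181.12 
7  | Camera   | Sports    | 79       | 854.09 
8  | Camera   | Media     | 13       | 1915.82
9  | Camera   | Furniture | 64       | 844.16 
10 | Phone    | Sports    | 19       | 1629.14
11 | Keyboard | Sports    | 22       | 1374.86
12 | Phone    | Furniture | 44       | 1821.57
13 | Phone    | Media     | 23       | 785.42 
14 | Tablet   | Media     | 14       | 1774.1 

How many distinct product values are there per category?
SELECT category, COUNT(DISTINCT product)
FROM sales
GROUP BY category

Result:
  Furniture: 2 distinct
  Media: 3 distinct
  Sports: 4 distinct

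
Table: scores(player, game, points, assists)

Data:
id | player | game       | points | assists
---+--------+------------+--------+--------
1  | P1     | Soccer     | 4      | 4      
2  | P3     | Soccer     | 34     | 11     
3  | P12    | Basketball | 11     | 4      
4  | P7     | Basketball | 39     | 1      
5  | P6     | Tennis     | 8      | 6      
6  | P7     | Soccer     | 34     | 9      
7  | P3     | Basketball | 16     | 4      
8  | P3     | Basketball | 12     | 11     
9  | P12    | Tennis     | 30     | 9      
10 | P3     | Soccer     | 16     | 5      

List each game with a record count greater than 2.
SELECT game, COUNT(*) as cnt
FROM scores
GROUP BY game
HAVING COUNT(*) > 2

Result:
  Basketball: 4
  Soccer: 4

Note: HAVING filters groups after aggregation, WHERE filters rows before.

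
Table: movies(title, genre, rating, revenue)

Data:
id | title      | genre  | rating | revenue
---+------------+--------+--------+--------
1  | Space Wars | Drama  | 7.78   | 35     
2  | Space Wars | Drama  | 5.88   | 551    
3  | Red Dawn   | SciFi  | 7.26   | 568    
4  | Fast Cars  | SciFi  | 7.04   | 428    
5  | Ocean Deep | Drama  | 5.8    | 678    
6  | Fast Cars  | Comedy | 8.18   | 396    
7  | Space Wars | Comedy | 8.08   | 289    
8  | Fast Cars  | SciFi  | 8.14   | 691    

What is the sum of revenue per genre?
SELECT genre, SUM(revenue) as result
FROM movies
GROUP BY genre

Result:
  Comedy: 685
  Drama: 1264
  SciFi: 1687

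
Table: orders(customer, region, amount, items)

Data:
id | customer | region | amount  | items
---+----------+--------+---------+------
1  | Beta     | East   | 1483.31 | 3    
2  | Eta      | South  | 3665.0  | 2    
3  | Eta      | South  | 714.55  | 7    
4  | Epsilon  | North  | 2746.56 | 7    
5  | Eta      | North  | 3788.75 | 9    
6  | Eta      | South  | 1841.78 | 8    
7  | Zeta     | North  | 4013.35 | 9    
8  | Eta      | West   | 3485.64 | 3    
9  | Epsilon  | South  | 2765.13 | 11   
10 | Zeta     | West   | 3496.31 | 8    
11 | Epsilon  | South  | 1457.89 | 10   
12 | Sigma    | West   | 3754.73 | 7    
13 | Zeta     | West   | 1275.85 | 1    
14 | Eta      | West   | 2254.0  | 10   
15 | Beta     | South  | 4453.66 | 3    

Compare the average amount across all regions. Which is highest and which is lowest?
SELECT region, AVG(amount)
FROM orders
GROUP BY region
ORDER BY AVG(amount)

All groups:
  East: 1483.31
  South: 2483.00
  West: 2853.31
  North: 3516.22

Highest: North (3516.22)
Lowest: East (1483.31)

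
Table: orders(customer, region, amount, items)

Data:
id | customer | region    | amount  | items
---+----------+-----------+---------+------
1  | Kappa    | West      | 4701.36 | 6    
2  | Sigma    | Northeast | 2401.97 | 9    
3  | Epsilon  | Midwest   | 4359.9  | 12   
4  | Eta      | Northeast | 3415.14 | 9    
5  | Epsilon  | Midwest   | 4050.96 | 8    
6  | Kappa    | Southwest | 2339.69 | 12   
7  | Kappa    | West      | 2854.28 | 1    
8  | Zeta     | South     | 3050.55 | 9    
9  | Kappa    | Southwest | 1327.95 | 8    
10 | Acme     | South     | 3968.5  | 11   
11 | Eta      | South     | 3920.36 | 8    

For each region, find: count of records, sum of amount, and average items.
SELECT region,
       COUNT(*) as cnt,
       SUM(amount) as total_amount,
       AVG(items) as avg_items
FROM orders
GROUP BY region

Result:
  Midwest: 2 records, 8410.86 total amount, 10.00 avg items
  Northeast: 2 records, 5817.11 total amount, 9.00 avg items
  South: 3 records, 10939.41 total amount, 9.33 avg items
  Southwest: 2 records, 3667.64 total amount, 10.00 avg items
  West: 2 records, 7555.64 total amount, 3.50 avg items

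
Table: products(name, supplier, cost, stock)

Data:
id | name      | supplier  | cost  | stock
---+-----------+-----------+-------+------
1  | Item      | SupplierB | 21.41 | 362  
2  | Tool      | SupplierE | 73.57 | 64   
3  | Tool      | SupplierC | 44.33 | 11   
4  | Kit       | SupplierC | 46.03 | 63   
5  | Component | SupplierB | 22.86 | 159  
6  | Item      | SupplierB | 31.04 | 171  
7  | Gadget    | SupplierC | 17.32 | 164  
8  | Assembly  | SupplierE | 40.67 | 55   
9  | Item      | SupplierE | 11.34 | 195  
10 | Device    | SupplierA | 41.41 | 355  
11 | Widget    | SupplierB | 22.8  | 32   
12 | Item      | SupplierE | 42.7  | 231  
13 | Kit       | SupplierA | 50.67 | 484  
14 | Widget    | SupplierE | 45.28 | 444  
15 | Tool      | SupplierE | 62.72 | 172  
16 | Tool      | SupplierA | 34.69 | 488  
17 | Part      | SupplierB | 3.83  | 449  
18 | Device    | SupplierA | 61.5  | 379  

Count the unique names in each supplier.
SELECT supplier, COUNT(DISTINCT name)
FROM products
GROUP BY supplier

Result:
  SupplierA: 3 distinct
  SupplierB: 4 distinct
  SupplierC: 3 distinct
  SupplierE: 4 distinct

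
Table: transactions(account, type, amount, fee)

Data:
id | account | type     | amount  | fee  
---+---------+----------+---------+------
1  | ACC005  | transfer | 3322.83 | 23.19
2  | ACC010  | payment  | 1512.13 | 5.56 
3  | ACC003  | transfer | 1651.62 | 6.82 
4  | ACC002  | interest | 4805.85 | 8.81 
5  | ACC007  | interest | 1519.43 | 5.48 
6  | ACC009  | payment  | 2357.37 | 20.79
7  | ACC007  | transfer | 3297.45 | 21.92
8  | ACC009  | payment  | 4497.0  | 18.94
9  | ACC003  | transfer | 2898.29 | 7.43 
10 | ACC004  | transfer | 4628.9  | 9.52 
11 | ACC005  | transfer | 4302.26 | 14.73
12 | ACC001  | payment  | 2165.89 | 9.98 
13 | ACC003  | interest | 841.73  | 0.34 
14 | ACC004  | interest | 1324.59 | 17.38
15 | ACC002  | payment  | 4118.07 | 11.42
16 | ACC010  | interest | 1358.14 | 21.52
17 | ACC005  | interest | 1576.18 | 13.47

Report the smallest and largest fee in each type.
SELECT type, MIN(fee), MAX(fee)
FROM transactions
GROUP BY type

Result:
  interest: min=0.34, max=21.52
  payment: min=5.56, max=20.79
  transfer: min=6.82, max=23.19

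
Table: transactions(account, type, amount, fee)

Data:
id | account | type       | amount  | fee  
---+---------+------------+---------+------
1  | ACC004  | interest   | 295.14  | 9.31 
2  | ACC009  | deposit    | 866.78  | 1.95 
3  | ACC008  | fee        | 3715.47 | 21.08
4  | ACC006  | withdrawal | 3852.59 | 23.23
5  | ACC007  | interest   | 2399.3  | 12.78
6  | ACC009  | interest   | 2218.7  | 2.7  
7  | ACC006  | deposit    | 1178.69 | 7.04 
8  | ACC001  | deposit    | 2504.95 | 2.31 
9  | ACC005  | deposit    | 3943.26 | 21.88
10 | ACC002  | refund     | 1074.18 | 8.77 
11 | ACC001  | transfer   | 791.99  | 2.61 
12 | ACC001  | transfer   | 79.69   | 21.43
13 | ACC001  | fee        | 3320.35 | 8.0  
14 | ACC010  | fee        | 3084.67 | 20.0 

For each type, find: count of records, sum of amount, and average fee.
SELECT type,
       COUNT(*) as cnt,
       SUM(amount) as total_amount,
       AVG(fee) as avg_fee
FROM transactions
GROUP BY type

Result:
  deposit: 4 records, 8493.68 total amount, 8.30 avg fee
  fee: 3 records, 10120.49 total amount, 16.36 avg fee
  interest: 3 records, 4913.14 total amount, 8.26 avg fee
  refund: 1 records, 1074.18 total amount, 8.77 avg fee
  transfer: 2 records, 871.68 total amount, 12.02 avg fee
  withdrawal: 1 records, 3852.59 total amount, 23.23 avg fee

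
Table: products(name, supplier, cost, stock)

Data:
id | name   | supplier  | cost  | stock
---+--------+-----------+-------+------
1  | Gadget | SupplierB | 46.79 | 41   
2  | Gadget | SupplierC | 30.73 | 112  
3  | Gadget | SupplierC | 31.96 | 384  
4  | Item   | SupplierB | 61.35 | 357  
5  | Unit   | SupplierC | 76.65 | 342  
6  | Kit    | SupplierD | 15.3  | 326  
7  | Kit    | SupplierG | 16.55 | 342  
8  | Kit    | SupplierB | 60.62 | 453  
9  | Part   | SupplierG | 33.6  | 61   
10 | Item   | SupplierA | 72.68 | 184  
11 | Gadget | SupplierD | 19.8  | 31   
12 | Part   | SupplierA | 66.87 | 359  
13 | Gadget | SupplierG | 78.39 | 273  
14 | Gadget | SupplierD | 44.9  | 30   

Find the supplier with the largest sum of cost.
SELECT supplier, SUM(cost) as val
FROM products
GROUP BY supplier
ORDER BY val DESC
LIMIT 1

Result: SupplierB with sum(cost) = 168.76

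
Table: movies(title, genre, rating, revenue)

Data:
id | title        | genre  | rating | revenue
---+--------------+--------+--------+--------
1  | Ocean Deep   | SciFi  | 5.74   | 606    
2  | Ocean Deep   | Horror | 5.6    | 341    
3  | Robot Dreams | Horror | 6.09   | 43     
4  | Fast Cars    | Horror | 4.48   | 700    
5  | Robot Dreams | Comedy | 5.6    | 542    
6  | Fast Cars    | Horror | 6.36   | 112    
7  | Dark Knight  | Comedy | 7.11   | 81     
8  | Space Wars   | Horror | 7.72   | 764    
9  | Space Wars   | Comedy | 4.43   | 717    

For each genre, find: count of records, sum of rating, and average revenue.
SELECT genre,
       COUNT(*) as cnt,
       SUM(rating) as total_rating,
       AVG(revenue) as avg_revenue
FROM movies
GROUP BY genre

Result:
  Comedy: 3 records, 17.14 total rating, 446.67 avg revenue
  Horror: 5 records, 30.25 total rating, 392.00 avg revenue
  SciFi: 1 records, 5.74 total rating, 606.00 avg revenue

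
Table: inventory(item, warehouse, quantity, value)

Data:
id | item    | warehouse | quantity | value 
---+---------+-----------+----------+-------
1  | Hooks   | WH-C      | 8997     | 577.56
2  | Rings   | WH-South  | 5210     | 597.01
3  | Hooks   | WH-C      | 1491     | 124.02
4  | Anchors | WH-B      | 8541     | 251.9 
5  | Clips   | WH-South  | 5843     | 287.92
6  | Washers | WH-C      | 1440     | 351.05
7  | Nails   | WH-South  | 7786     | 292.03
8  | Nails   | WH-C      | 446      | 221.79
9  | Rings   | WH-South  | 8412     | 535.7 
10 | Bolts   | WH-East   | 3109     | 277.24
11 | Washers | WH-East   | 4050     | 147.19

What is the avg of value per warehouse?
SELECT warehouse, AVG(value) as result
FROM inventory
GROUP BY warehouse

Result:
  WH-B: 251.90
  WH-C: 318.61
  WH-East: 212.22
  WH-South: 428.17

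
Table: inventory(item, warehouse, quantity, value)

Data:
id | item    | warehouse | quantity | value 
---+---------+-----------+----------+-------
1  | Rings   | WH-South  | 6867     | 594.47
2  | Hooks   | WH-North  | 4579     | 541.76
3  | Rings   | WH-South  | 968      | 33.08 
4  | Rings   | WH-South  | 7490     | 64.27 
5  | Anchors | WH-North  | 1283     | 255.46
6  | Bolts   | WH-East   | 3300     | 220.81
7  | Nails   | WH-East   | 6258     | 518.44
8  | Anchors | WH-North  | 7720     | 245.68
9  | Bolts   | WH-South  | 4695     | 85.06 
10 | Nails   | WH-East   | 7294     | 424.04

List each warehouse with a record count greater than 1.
SELECT warehouse, COUNT(*) as cnt
FROM inventory
GROUP BY warehouse
HAVING COUNT(*) > 1

Result:
  WH-East: 3
  WH-North: 3
  WH-South: 4

Note: HAVING filters groups after aggregation, WHERE filters rows before.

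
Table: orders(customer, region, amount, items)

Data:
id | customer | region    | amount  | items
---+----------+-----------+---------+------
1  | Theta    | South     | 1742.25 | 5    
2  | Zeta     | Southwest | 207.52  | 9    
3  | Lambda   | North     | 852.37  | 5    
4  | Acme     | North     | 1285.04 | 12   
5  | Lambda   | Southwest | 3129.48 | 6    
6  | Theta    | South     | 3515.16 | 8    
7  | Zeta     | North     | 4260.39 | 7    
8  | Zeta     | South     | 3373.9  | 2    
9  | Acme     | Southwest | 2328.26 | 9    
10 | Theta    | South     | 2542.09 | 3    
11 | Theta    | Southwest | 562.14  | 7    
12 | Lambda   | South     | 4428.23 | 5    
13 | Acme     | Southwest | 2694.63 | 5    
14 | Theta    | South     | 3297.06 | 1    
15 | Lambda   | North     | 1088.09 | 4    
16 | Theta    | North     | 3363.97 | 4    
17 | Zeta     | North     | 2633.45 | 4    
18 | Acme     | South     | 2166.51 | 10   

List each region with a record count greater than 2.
SELECT region, COUNT(*) as cnt
FROM orders
GROUP BY region
HAVING COUNT(*) > 2

Result:
  North: 6
  South: 7
  Southwest: 5

Note: HAVING filters groups after aggregation, WHERE filters rows before.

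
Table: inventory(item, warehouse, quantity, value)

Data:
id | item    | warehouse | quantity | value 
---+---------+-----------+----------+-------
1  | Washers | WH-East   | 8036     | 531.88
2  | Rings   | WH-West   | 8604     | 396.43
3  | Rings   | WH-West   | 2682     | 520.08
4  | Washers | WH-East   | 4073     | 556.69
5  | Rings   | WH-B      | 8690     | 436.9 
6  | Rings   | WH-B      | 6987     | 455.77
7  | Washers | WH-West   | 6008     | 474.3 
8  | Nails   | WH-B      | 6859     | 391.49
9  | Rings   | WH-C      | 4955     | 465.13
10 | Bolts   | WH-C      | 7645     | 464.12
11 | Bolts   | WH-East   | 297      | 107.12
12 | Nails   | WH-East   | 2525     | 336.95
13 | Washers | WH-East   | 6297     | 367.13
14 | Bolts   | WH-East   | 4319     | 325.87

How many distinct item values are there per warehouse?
SELECT warehouse, COUNT(DISTINCT item)
FROM inventory
GROUP BY warehouse

Result:
  WH-B: 2 distinct
  WH-C: 2 distinct
  WH-East: 3 distinct
  WH-West: 2 distinct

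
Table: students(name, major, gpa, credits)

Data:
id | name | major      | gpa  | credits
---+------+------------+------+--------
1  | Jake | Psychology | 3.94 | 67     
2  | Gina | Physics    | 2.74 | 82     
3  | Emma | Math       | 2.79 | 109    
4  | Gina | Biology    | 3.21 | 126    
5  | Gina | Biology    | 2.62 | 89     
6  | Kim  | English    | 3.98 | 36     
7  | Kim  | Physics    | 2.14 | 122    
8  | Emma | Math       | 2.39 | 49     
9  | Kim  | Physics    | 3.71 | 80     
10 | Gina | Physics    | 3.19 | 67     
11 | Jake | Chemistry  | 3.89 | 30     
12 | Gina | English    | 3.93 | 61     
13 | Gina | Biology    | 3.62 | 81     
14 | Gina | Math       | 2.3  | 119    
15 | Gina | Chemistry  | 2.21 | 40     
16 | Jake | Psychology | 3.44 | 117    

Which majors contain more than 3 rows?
SELECT major, COUNT(*) as cnt
FROM students
GROUP BY major
HAVING COUNT(*) > 3

Result:
  Physics: 4

Note: HAVING filters groups after aggregation, WHERE filters rows before.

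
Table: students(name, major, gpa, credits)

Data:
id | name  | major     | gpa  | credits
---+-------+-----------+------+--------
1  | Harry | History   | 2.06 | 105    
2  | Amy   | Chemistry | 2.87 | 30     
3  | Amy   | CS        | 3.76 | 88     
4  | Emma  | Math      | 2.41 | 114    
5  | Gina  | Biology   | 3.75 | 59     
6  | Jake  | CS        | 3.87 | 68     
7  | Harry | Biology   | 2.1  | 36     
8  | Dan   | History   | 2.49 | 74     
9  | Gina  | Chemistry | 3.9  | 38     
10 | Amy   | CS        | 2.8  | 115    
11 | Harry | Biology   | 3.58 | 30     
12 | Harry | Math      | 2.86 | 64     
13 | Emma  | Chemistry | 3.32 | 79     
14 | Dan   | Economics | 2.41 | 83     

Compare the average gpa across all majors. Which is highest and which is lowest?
SELECT major, AVG(gpa)
FROM students
GROUP BY major
ORDER BY AVG(gpa)

All groups:
  History: 2.28
  Economics: 2.41
  Math: 2.64
  Biology: 3.14
  Chemistry: 3.36
  CS: 3.48

Highest: CS (3.48)
Lowest: History (2.28)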